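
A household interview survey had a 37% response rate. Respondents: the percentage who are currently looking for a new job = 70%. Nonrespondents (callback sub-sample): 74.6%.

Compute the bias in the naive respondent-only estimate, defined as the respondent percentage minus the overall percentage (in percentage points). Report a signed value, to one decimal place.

Nonresponse fraction = 1 − 0.37 = 0.63.
Bias = (nonresponse fraction) × (respondent percentage − nonrespondent percentage)
     = 0.63 × (70 − 74.6) = 0.63 × -4.6 = -2.898.

-2.9 percentage points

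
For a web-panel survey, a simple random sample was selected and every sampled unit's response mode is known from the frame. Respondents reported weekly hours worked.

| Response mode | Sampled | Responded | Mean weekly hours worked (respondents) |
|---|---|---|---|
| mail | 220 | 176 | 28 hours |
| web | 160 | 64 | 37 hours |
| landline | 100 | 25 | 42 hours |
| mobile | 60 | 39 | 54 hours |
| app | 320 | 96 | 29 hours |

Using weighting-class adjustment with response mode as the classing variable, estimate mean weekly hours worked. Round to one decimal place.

33.5

Class response rates: mail 176/220 = 80%, web 64/160 = 40%, landline 25/100 = 25%, mobile 39/60 = 65%, app 96/320 = 30%.
Each respondent's weight = sampled/responded in their class; summing within a class gives n_sampled, so:
  mail: 220 × 28 = 6160
  web: 160 × 37 = 5920
  landline: 100 × 42 = 4200
  mobile: 60 × 54 = 3240
  app: 320 × 29 = 9280
Adjusted estimate = 28,800 / 860 = 33.4884 → 33.5.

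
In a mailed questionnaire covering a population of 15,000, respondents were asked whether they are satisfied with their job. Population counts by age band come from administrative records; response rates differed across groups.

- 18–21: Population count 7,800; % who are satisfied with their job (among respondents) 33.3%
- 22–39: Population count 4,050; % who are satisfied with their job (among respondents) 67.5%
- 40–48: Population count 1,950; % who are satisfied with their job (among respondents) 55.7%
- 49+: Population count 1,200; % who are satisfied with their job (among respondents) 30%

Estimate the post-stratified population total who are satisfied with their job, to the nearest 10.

6,780

Apply each group's respondent rate to its population count:
  18–21: 7,800 × 33.3% = 2597.4
  22–39: 4,050 × 67.5% = 2733.75
  40–48: 1,950 × 55.7% = 1086.15
  49+: 1,200 × 30% = 360
Estimated total = 6777.3 → 6,780.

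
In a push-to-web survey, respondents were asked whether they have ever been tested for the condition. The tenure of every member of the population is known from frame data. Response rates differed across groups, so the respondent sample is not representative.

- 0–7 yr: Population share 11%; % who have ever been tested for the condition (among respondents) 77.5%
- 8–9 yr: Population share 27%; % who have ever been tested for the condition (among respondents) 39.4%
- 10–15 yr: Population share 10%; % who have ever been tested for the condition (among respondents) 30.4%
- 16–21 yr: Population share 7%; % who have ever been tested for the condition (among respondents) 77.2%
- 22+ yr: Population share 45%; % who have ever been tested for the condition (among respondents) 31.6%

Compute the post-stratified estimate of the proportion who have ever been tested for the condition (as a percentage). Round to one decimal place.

Reweight to the known tenure distribution:
  0–7 yr: 0.11 × 77.5 = 8.525
  8–9 yr: 0.27 × 39.4 = 10.638
  10–15 yr: 0.1 × 30.4 = 3.04
  16–21 yr: 0.07 × 77.2 = 5.404
  22+ yr: 0.45 × 31.6 = 14.22
Post-stratified estimate = 41.827 → 41.8%.

41.8%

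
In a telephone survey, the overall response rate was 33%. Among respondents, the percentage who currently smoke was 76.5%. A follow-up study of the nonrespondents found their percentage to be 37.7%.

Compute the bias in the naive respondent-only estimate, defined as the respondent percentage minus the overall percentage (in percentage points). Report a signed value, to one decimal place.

Nonresponse fraction = 1 − 0.33 = 0.67.
Bias = (nonresponse fraction) × (respondent percentage − nonrespondent percentage)
     = 0.67 × (76.5 − 37.7) = 0.67 × 38.8 = 25.996.

+26.0 percentage points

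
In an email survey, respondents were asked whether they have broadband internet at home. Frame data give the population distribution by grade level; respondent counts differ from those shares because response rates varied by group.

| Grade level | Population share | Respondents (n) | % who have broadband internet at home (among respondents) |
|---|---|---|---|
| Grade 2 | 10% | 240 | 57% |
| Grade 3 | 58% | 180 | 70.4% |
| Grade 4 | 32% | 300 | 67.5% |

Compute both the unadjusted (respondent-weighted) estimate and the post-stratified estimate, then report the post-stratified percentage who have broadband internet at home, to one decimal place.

68.1%

Unadjusted (pooled respondent) estimate weights by respondent counts:
  (240/720)×57 + (180/720)×70.4 + (300/720)×67.5 = 64.725%
Post-stratifying to population shares instead:
  0.1×57 + 0.58×70.4 + 0.32×67.5 = 68.132%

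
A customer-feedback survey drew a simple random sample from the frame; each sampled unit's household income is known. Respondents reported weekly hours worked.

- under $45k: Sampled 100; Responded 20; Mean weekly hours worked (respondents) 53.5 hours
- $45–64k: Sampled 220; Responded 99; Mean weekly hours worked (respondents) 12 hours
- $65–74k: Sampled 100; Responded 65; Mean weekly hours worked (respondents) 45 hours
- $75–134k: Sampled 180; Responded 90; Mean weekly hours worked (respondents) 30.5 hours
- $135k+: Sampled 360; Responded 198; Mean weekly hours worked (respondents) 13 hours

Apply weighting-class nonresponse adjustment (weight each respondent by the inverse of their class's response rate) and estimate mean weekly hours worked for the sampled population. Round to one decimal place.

Response rates by class: under $45k 20/100 = 20%, $45–64k 99/220 = 45%, $65–74k 65/100 = 65%, $75–134k 90/180 = 50%, $135k+ 198/360 = 55%.
With weight = n_sampled/n_responded per class, the weighted class total is n_sampled:
  under $45k: 100 × 53.5 = 5350
  $45–64k: 220 × 12 = 2640
  $65–74k: 100 × 45 = 4500
  $75–134k: 180 × 30.5 = 5490
  $135k+: 360 × 13 = 4680
Adjusted estimate = 22,660 / 960 = 23.6042 → 23.6.

23.6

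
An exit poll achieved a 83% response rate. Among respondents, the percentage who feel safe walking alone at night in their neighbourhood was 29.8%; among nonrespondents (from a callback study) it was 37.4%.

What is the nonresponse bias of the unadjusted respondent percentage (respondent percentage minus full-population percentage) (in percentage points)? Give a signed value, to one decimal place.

-1.3 percentage points

Nonresponse fraction = 1 − 0.83 = 0.17.
Bias = (nonresponse fraction) × (respondent percentage − nonrespondent percentage)
     = 0.17 × (29.8 − 37.4) = 0.17 × -7.6 = -1.292.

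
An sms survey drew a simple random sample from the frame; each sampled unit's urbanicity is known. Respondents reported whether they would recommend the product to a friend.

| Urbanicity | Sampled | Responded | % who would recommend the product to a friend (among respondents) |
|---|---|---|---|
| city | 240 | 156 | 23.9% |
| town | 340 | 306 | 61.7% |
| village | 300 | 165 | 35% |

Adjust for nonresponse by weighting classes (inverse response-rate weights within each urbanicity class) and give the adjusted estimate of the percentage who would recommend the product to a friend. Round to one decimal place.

Response rates by class: city 156/240 = 65%, town 306/340 = 90%, village 165/300 = 55%.
Inverse-response-rate weighting restores each class to its sampled count, so class totals weight by n_sampled:
  city: 240 × 23.9 = 5736
  town: 340 × 61.7 = 20,978
  village: 300 × 35 = 10,500
Adjusted estimate = 37,214 / 880 = 42.2886 → 42.3%.

42.3%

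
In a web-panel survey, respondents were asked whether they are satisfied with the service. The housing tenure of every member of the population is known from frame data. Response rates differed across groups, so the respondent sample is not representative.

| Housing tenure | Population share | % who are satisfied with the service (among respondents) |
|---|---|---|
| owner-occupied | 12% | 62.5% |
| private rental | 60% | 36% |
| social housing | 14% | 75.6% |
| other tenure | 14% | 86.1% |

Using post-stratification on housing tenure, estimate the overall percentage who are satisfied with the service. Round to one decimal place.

51.7%

Weight each group's respondent value by its population share:
  owner-occupied: 0.12 × 62.5 = 7.5
  private rental: 0.6 × 36 = 21.6
  social housing: 0.14 × 75.6 = 10.584
  other tenure: 0.14 × 86.1 = 12.054
Post-stratified estimate = 51.738 → 51.7%.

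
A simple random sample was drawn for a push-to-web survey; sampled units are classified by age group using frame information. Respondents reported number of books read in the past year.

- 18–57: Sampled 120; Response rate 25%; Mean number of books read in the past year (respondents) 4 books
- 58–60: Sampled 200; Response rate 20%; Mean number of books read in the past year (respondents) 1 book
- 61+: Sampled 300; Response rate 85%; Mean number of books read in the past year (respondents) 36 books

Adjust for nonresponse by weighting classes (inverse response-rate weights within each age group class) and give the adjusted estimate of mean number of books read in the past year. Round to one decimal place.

Weighting each respondent by the inverse class response rate inflates each class back to its sampled size, so the class weight is n_sampled:
  18–57: 120 × 4 = 480
  58–60: 200 × 1 = 200
  61+: 300 × 36 = 10,800
Adjusted estimate = 11,480 / 620 = 18.5161 → 18.5.

18.5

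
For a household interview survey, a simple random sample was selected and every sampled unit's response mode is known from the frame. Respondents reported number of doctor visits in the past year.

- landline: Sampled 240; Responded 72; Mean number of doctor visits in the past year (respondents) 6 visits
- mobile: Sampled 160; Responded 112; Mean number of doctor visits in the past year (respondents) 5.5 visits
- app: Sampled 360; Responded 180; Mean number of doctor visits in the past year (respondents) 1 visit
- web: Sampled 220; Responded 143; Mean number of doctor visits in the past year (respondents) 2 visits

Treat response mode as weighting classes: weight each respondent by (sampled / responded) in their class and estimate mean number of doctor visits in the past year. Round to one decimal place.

3.2

Class response rates: landline 72/240 = 30%, mobile 112/160 = 70%, app 180/360 = 50%, web 143/220 = 65%.
Inverse-response-rate weighting restores each class to its sampled count, so class totals weight by n_sampled:
  landline: 240 × 6 = 1440
  mobile: 160 × 5.5 = 880
  app: 360 × 1 = 360
  web: 220 × 2 = 440
Adjusted estimate = 3120 / 980 = 3.18367 → 3.2.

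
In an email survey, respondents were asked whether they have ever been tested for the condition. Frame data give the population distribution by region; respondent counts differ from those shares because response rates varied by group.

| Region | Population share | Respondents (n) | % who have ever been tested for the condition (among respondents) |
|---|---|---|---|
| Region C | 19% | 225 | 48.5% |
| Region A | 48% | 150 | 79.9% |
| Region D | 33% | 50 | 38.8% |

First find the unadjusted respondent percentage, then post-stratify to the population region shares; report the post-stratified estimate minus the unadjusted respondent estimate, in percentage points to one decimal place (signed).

+1.9 percentage points

Unadjusted (pooled respondent) estimate weights by respondent counts:
  (225/425)×48.5 + (150/425)×79.9 + (50/425)×38.8 = 58.4412%
Post-stratifying to population shares instead:
  0.19×48.5 + 0.48×79.9 + 0.33×38.8 = 60.371%
Difference = 60.371 − 58.4412 = 1.9298 pp.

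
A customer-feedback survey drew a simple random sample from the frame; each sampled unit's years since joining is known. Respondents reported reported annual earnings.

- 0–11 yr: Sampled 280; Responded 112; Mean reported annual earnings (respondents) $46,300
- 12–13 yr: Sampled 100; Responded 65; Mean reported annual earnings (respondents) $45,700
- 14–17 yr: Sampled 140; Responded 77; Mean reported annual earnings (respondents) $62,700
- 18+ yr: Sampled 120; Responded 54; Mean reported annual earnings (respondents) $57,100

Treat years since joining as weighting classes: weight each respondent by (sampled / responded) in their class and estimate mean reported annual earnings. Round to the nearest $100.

$51,800

Response rates by class: 0–11 yr 112/280 = 40%, 12–13 yr 65/100 = 65%, 14–17 yr 77/140 = 55%, 18+ yr 54/120 = 45%.
Weighting each respondent by the inverse class response rate inflates each class back to its sampled size, so the class weight is n_sampled:
  0–11 yr: 280 × 46,300 = 12,964,000
  12–13 yr: 100 × 45,700 = 4,570,000
  14–17 yr: 140 × 62,700 = 8,778,000
  18+ yr: 120 × 57,100 = 6,852,000
Adjusted estimate = 33,164,000 / 640 = 51818.8 → $51,800.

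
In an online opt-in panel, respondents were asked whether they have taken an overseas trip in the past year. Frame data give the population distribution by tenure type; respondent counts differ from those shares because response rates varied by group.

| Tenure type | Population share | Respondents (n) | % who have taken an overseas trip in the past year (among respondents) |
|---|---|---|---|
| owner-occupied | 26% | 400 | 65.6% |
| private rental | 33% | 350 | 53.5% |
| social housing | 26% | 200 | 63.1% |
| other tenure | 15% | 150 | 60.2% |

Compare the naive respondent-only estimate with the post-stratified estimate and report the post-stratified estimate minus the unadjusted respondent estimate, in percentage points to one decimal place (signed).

-0.4 percentage points

Without adjustment, the pooled respondent share is:
  (400/1100)×65.6 + (350/1100)×53.5 + (200/1100)×63.1 + (150/1100)×60.2 = 60.5591%
Post-stratified estimate weights by population shares:
  0.26×65.6 + 0.33×53.5 + 0.26×63.1 + 0.15×60.2 = 60.147%
Difference = 60.147 − 60.5591 = -0.4121 pp.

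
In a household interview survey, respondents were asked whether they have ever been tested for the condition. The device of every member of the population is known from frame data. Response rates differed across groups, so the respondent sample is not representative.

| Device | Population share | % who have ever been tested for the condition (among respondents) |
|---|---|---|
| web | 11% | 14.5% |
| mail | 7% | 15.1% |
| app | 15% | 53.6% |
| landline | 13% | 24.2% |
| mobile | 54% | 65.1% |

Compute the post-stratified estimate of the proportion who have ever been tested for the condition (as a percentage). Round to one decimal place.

Each cell contributes population-share × respondent value:
  web: 0.11 × 14.5 = 1.595
  mail: 0.07 × 15.1 = 1.057
  app: 0.15 × 53.6 = 8.04
  landline: 0.13 × 24.2 = 3.146
  mobile: 0.54 × 65.1 = 35.154
Post-stratified estimate = 48.992 → 49.0%.

49.0%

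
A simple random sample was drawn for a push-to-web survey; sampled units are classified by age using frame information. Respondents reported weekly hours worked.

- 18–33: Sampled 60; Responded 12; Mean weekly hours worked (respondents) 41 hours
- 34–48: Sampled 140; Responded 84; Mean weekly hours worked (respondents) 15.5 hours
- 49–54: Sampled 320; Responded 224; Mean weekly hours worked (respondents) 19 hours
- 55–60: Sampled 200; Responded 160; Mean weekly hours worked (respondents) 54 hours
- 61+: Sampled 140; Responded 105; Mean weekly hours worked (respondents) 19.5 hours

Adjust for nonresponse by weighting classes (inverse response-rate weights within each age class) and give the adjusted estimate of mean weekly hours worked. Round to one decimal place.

Class response rates: 18–33 12/60 = 20%, 34–48 84/140 = 60%, 49–54 224/320 = 70%, 55–60 160/200 = 80%, 61+ 105/140 = 75%.
Inverse-response-rate weighting restores each class to its sampled count, so class totals weight by n_sampled:
  18–33: 60 × 41 = 2460
  34–48: 140 × 15.5 = 2170
  49–54: 320 × 19 = 6080
  55–60: 200 × 54 = 10,800
  61+: 140 × 19.5 = 2730
Adjusted estimate = 24,240 / 860 = 28.186 → 28.2.

28.2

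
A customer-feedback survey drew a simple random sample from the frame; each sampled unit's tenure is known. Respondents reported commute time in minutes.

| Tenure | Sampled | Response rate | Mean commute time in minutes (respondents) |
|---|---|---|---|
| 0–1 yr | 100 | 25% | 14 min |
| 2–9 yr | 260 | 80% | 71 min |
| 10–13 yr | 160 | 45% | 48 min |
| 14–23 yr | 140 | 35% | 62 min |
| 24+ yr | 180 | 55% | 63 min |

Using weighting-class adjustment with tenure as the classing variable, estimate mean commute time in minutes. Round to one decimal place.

With weight = n_sampled/n_responded per class, the weighted class total is n_sampled:
  0–1 yr: 100 × 14 = 1400
  2–9 yr: 260 × 71 = 18,460
  10–13 yr: 160 × 48 = 7680
  14–23 yr: 140 × 62 = 8680
  24+ yr: 180 × 63 = 11,340
Adjusted estimate = 47,560 / 840 = 56.619 → 56.6.

56.6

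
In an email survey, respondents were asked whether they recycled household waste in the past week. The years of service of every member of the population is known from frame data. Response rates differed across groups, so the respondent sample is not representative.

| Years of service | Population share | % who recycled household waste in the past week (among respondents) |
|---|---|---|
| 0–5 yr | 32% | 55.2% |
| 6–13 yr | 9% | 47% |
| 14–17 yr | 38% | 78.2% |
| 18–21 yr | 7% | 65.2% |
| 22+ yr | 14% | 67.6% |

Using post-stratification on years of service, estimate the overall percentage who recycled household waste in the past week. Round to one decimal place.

Each cell contributes population-share × respondent value:
  0–5 yr: 0.32 × 55.2 = 17.664
  6–13 yr: 0.09 × 47 = 4.23
  14–17 yr: 0.38 × 78.2 = 29.716
  18–21 yr: 0.07 × 65.2 = 4.564
  22+ yr: 0.14 × 67.6 = 9.464
Post-stratified estimate = 65.638 → 65.6%.

65.6%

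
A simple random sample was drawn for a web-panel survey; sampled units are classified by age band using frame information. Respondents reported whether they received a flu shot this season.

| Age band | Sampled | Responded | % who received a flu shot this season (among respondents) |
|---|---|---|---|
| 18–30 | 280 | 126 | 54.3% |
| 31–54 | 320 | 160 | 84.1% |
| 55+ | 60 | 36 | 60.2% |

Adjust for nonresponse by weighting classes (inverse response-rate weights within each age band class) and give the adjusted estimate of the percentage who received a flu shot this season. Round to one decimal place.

Response rates by class: 18–30 126/280 = 45%, 31–54 160/320 = 50%, 55+ 36/60 = 60%.
Each respondent's weight = sampled/responded in their class; summing within a class gives n_sampled, so:
  18–30: 280 × 54.3 = 15,204
  31–54: 320 × 84.1 = 26,912
  55+: 60 × 60.2 = 3612
Adjusted estimate = 45,728 / 660 = 69.2848 → 69.3%.

69.3%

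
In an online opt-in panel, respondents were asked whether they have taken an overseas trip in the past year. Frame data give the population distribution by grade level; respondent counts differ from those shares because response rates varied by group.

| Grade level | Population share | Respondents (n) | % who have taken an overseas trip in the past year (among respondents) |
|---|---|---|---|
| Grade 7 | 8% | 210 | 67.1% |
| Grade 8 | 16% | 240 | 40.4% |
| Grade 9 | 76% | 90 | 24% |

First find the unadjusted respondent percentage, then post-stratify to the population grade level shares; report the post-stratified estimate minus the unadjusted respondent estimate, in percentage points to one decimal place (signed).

-18.0 percentage points

Unadjusted (pooled respondent) estimate weights by respondent counts:
  (210/540)×67.1 + (240/540)×40.4 + (90/540)×24 = 48.05%
Reweighting by population grade level shares:
  0.08×67.1 + 0.16×40.4 + 0.76×24 = 30.072%
Difference = 30.072 − 48.05 = -17.978 pp.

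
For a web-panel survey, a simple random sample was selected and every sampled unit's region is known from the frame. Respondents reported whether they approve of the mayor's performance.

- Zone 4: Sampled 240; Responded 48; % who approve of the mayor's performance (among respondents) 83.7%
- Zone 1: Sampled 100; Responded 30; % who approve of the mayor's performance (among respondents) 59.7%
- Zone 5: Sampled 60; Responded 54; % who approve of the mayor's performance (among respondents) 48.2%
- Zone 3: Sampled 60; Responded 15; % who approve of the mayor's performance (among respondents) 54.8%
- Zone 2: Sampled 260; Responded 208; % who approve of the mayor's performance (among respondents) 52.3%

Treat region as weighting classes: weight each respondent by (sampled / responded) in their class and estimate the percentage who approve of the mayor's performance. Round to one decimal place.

Response rates by class: Zone 4 48/240 = 20%, Zone 1 30/100 = 30%, Zone 5 54/60 = 90%, Zone 3 15/60 = 25%, Zone 2 208/260 = 80%.
Inverse-response-rate weighting restores each class to its sampled count, so class totals weight by n_sampled:
  Zone 4: 240 × 83.7 = 20,088
  Zone 1: 100 × 59.7 = 5970
  Zone 5: 60 × 48.2 = 2892
  Zone 3: 60 × 54.8 = 3288
  Zone 2: 260 × 52.3 = 13,598
Adjusted estimate = 45,836 / 720 = 63.6611 → 63.7%.

63.7%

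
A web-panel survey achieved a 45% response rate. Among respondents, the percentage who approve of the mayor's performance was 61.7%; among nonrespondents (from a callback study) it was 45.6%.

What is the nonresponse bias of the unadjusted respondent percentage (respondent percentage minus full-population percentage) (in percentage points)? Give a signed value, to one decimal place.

+8.9 percentage points

Nonresponse fraction = 1 − 0.45 = 0.55.
Bias = (nonresponse fraction) × (respondent percentage − nonrespondent percentage)
     = 0.55 × (61.7 − 45.6) = 0.55 × 16.1 = 8.855.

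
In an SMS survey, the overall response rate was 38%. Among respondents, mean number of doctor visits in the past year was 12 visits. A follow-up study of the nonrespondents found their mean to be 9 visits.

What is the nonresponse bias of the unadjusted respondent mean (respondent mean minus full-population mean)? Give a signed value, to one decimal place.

+1.9

Nonresponse fraction = 1 − 0.38 = 0.62.
Bias = (nonresponse fraction) × (respondent mean − nonrespondent mean)
     = 0.62 × (12 − 9) = 0.62 × 3 = 1.86.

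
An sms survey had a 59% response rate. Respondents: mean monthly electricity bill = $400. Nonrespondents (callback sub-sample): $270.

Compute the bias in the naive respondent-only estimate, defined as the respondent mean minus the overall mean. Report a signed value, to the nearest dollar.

+$53

Nonresponse fraction = 1 − 0.59 = 0.41.
Bias = (nonresponse fraction) × (respondent mean − nonrespondent mean)
     = 0.41 × (400 − 270) = 0.41 × 130 = 53.3.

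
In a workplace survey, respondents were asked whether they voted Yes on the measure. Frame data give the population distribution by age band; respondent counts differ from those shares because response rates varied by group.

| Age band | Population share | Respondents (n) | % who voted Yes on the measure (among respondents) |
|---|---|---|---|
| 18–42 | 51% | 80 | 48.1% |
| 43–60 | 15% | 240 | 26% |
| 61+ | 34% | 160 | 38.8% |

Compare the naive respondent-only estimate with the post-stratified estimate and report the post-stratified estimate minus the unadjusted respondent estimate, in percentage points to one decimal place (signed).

+7.7 percentage points

Without adjustment, the pooled respondent share is:
  (80/480)×48.1 + (240/480)×26 + (160/480)×38.8 = 33.95%
Reweighting by population age band shares:
  0.51×48.1 + 0.15×26 + 0.34×38.8 = 41.623%
Difference = 41.623 − 33.95 = 7.673 pp.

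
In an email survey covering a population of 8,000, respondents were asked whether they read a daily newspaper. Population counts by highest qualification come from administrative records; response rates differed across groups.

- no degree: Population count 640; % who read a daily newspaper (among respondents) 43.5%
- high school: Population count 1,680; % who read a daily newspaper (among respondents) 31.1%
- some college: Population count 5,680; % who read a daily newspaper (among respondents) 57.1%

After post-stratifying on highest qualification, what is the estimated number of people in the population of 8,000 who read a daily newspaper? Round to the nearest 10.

4,040

Estimated count per cell = population count × respondent percentage:
  no degree: 640 × 43.5% = 278.4
  high school: 1,680 × 31.1% = 522.48
  some college: 5,680 × 57.1% = 3243.28
Estimated total = 4044.16 → 4,040.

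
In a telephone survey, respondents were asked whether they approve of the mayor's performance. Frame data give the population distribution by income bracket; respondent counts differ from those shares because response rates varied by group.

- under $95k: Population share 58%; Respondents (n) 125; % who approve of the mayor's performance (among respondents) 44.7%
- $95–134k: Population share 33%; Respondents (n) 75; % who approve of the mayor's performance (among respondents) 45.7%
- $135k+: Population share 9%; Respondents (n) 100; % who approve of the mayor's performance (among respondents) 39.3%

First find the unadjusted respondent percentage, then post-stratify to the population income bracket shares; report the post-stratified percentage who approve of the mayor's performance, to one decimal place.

Without adjustment, the pooled respondent share is:
  (125/300)×44.7 + (75/300)×45.7 + (100/300)×39.3 = 43.15%
Post-stratified estimate weights by population shares:
  0.58×44.7 + 0.33×45.7 + 0.09×39.3 = 44.544%

44.5%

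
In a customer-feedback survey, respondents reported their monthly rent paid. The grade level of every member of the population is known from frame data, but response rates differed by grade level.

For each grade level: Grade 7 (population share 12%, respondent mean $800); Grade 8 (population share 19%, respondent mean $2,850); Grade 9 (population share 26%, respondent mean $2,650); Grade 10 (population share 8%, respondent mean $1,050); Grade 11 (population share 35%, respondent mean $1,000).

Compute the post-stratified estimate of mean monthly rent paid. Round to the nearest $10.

$1,760

Post-stratification weights by population share, not respondent share:
  Grade 7: 0.12 × 800 = 96
  Grade 8: 0.19 × 2850 = 541.5
  Grade 9: 0.26 × 2650 = 689
  Grade 10: 0.08 × 1050 = 84
  Grade 11: 0.35 × 1000 = 350
Post-stratified estimate = 1760.5 → $1,760.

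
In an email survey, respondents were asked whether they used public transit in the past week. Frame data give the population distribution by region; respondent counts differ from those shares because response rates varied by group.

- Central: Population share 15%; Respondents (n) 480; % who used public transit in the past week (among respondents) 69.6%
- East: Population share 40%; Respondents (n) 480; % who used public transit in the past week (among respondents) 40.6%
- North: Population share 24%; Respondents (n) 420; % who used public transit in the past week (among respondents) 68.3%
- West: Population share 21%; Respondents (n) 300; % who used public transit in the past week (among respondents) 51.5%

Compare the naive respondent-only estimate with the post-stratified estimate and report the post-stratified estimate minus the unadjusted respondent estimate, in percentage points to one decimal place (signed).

-3.9 percentage points

Unadjusted (pooled respondent) estimate weights by respondent counts:
  (480/1680)×69.6 + (480/1680)×40.6 + (420/1680)×68.3 + (300/1680)×51.5 = 57.7571%
Post-stratifying to population shares instead:
  0.15×69.6 + 0.4×40.6 + 0.24×68.3 + 0.21×51.5 = 53.887%
Difference = 53.887 − 57.7571 = -3.8701 pp.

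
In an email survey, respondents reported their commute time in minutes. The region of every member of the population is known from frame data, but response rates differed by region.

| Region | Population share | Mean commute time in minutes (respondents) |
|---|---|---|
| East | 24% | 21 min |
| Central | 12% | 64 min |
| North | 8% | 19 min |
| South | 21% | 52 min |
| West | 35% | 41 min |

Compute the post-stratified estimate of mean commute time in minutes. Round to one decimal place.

39.5

Reweight to the known region distribution:
  East: 0.24 × 21 = 5.04
  Central: 0.12 × 64 = 7.68
  North: 0.08 × 19 = 1.52
  South: 0.21 × 52 = 10.92
  West: 0.35 × 41 = 14.35
Post-stratified estimate = 39.51 → 39.5.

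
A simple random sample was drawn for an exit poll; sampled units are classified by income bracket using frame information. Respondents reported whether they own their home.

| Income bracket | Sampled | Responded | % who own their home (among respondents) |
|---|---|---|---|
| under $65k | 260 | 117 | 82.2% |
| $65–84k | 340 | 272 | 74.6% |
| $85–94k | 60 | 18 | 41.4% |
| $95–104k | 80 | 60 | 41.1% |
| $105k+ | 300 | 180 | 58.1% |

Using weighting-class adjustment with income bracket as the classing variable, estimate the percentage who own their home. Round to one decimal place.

67.2%

Class response rates: under $65k 117/260 = 45%, $65–84k 272/340 = 80%, $85–94k 18/60 = 30%, $95–104k 60/80 = 75%, $105k+ 180/300 = 60%.
Inverse-response-rate weighting restores each class to its sampled count, so class totals weight by n_sampled:
  under $65k: 260 × 82.2 = 21,372
  $65–84k: 340 × 74.6 = 25364
  $85–94k: 60 × 41.4 = 2484
  $95–104k: 80 × 41.1 = 3288
  $105k+: 300 × 58.1 = 17,430
Adjusted estimate = 69,938 / 1,040 = 67.2481 → 67.2%.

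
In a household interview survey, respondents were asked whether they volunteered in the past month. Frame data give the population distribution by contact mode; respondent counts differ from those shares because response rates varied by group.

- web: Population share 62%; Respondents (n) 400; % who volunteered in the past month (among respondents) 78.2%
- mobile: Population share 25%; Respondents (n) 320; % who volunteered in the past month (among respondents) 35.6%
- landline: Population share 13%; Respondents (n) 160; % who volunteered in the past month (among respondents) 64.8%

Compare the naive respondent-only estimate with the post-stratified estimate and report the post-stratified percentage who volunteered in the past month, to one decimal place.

Unadjusted (pooled respondent) estimate weights by respondent counts:
  (400/880)×78.2 + (320/880)×35.6 + (160/880)×64.8 = 60.2727%
Post-stratified estimate weights by population shares:
  0.62×78.2 + 0.25×35.6 + 0.13×64.8 = 65.808%

65.8%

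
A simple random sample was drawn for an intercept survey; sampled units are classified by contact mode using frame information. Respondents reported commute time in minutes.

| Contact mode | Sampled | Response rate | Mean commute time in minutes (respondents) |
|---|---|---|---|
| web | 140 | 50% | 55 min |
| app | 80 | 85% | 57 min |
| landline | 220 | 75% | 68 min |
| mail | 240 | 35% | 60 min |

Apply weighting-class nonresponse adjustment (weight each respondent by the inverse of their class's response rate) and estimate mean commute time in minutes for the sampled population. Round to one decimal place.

61.2

Weighting each respondent by the inverse class response rate inflates each class back to its sampled size, so the class weight is n_sampled:
  web: 140 × 55 = 7700
  app: 80 × 57 = 4560
  landline: 220 × 68 = 14,960
  mail: 240 × 60 = 14,400
Adjusted estimate = 41,620 / 680 = 61.2059 → 61.2.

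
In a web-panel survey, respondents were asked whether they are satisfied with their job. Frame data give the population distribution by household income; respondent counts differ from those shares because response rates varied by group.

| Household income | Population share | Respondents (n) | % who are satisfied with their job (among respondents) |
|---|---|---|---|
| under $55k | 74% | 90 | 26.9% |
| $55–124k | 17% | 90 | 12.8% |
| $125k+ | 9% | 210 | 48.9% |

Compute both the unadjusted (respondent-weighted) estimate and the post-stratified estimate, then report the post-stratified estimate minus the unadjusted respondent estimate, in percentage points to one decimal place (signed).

Naive respondent-only estimate (weights = respondent counts):
  (90/390)×26.9 + (90/390)×12.8 + (210/390)×48.9 = 35.4923%
Reweighting by population household income shares:
  0.74×26.9 + 0.17×12.8 + 0.09×48.9 = 26.483%
Difference = 26.483 − 35.4923 = -9.0093 pp.

-9.0 percentage points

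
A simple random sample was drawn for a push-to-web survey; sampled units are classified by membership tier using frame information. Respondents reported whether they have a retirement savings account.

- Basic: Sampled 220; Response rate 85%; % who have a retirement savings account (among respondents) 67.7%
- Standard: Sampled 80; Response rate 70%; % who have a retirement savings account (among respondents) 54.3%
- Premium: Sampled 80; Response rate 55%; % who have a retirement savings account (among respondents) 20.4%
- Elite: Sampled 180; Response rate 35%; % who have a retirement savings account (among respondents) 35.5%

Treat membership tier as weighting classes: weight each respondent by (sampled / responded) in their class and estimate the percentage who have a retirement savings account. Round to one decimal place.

Weighting each respondent by the inverse class response rate inflates each class back to its sampled size, so the class weight is n_sampled:
  Basic: 220 × 67.7 = 14,894
  Standard: 80 × 54.3 = 4344
  Premium: 80 × 20.4 = 1632
  Elite: 180 × 35.5 = 6390
Adjusted estimate = 27,260 / 560 = 48.6786 → 48.7%.

48.7%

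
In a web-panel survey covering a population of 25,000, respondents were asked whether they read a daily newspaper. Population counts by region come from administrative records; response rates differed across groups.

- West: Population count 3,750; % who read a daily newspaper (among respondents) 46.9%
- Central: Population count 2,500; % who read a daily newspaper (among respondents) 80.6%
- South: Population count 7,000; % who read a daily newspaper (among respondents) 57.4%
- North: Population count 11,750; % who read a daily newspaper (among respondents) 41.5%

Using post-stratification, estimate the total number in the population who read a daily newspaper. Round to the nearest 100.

12,700

Estimated count per cell = population count × respondent percentage:
  West: 3,750 × 46.9% = 1758.75
  Central: 2,500 × 80.6% = 2015
  South: 7,000 × 57.4% = 4018
  North: 11,750 × 41.5% = 4876.25
Estimated total = 12,668 → 12,700.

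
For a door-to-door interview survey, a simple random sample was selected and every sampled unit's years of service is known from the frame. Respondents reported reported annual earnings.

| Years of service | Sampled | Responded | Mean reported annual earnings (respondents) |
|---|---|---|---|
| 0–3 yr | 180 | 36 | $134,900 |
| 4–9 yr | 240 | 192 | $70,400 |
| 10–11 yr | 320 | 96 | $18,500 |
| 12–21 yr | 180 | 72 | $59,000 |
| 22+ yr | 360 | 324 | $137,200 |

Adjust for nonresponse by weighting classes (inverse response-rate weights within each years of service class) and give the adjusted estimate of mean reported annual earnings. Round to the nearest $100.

Class response rates: 0–3 yr 36/180 = 20%, 4–9 yr 192/240 = 80%, 10–11 yr 96/320 = 30%, 12–21 yr 72/180 = 40%, 22+ yr 324/360 = 90%.
Each respondent's weight = sampled/responded in their class; summing within a class gives n_sampled, so:
  0–3 yr: 180 × 134,900 = 24,282,000
  4–9 yr: 240 × 70,400 = 16,896,000
  10–11 yr: 320 × 18,500 = 5,920,000
  12–21 yr: 180 × 59,000 = 10,620,000
  22+ yr: 360 × 137,200 = 49,392,000
Adjusted estimate = 107,110,000 / 1,280 = 83679.7 → $83,700.

$83,700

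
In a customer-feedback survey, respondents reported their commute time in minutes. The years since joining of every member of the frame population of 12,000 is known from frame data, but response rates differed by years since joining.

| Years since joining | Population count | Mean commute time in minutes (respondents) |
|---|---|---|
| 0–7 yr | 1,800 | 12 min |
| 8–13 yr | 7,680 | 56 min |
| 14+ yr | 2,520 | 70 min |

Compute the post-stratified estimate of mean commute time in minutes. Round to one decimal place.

52.3

Post-stratification weights by population share, not respondent share:
  0–7 yr: (1,800/12,000) × 12 = 1.8
  8–13 yr: (7,680/12,000) × 56 = 35.84
  14+ yr: (2,520/12,000) × 70 = 14.7
Post-stratified estimate = 52.34 → 52.3.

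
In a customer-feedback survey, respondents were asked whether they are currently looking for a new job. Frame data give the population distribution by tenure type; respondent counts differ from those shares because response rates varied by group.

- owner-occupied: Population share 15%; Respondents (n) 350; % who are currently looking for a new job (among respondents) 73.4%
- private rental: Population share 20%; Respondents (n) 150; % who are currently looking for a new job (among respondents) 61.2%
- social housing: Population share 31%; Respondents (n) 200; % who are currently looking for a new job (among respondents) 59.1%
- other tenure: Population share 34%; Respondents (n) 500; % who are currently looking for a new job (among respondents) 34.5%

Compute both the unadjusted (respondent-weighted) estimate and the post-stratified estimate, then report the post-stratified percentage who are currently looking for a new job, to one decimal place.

Naive respondent-only estimate (weights = respondent counts):
  (350/1200)×73.4 + (150/1200)×61.2 + (200/1200)×59.1 + (500/1200)×34.5 = 53.2833%
Reweighting by population tenure type shares:
  0.15×73.4 + 0.2×61.2 + 0.31×59.1 + 0.34×34.5 = 53.301%

53.3%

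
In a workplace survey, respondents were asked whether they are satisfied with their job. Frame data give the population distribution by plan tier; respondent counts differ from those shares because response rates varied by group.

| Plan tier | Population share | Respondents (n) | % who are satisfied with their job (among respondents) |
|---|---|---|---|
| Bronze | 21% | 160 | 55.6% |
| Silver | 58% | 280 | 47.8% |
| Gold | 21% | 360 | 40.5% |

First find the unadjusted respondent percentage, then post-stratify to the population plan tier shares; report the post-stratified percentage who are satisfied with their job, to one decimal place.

Without adjustment, the pooled respondent share is:
  (160/800)×55.6 + (280/800)×47.8 + (360/800)×40.5 = 46.075%
Post-stratifying to population shares instead:
  0.21×55.6 + 0.58×47.8 + 0.21×40.5 = 47.905%

47.9%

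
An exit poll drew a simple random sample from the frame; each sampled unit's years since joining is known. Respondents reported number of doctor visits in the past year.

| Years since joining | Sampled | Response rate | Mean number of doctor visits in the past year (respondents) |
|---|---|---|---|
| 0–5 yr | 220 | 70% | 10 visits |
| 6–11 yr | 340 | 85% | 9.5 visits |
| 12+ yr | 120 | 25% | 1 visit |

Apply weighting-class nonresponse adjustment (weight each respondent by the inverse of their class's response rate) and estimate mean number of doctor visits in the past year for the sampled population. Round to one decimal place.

Each respondent's weight = sampled/responded in their class; summing within a class gives n_sampled, so:
  0–5 yr: 220 × 10 = 2200
  6–11 yr: 340 × 9.5 = 3230
  12+ yr: 120 × 1 = 120
Adjusted estimate = 5550 / 680 = 8.16177 → 8.2.

8.2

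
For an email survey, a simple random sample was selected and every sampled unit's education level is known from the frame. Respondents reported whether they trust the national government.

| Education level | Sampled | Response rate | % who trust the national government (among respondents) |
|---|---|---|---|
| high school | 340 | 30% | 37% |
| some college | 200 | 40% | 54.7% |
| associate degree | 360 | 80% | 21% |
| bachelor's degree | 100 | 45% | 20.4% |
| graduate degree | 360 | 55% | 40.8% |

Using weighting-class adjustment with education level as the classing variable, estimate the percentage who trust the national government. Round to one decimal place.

35.2%

With weight = n_sampled/n_responded per class, the weighted class total is n_sampled:
  high school: 340 × 37 = 12,580
  some college: 200 × 54.7 = 10,940
  associate degree: 360 × 21 = 7560
  bachelor's degree: 100 × 20.4 = 2040
  graduate degree: 360 × 40.8 = 14688
Adjusted estimate = 47,808 / 1,360 = 35.1529 → 35.2%.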